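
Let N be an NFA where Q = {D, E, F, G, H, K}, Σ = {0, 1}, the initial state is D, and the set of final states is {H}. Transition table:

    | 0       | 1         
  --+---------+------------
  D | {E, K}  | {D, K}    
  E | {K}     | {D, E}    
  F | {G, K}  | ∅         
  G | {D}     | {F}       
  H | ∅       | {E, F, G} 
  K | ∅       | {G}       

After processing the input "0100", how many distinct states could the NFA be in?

Start in {D}.
Read '0': {D} → {E, K}.
Read '1': {E, K} → {D, E, G}.
Read '0': {D, E, G} → {D, E, K}.
Read '0': {D, E, K} → {E, K}.
That set has 2 states.

2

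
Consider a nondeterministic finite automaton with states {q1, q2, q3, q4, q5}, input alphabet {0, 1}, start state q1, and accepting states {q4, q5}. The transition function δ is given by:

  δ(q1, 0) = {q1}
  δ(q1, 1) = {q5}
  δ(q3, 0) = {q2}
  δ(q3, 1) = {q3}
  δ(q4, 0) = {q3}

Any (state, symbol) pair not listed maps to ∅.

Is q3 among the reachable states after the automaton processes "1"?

No

Start in {q1}.
Read '1': q1→{q5}; now {q5}.
State q3 is not in {q5}.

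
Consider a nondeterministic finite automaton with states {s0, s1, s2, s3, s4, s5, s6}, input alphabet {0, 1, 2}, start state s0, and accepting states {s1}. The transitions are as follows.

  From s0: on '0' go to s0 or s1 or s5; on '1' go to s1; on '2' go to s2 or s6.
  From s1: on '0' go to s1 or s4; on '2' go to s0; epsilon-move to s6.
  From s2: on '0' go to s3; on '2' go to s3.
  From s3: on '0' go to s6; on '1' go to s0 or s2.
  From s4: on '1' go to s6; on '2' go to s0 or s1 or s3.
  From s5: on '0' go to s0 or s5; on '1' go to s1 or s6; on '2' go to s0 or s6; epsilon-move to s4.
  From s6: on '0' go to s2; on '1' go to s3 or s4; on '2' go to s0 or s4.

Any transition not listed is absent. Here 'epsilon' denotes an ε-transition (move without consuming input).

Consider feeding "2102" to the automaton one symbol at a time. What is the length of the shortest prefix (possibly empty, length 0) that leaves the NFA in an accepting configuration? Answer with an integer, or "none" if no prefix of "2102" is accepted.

Start in {s0}.
Read '2': s0→{s2, s6}; now {s2, s6}.
Read '1': s2→∅, s6→{s3, s4}; now {s3, s4}.
Read '0': s3→{s6}, s4→∅; now {s6}.
Read '2': s6→{s0, s4}; now {s0, s4}.
No reachable set along the way intersects F.

none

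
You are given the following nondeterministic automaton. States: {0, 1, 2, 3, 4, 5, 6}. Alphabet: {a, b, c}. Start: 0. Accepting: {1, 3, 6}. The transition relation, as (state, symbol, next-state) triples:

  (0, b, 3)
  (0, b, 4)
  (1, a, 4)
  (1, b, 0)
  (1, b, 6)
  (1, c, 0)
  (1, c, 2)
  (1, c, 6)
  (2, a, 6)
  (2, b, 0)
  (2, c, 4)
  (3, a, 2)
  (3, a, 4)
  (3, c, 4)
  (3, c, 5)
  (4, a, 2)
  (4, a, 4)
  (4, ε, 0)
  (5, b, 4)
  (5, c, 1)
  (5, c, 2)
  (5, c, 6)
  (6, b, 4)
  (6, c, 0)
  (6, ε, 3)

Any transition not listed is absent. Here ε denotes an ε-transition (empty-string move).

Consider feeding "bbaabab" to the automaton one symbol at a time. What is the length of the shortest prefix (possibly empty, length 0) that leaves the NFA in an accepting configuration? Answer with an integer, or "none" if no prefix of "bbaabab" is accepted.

1

Start in {0}.
Read 'b': 0→{3, 4}; union {3, 4}; ε-closure = {0, 3, 4}.
None of the earlier sets intersect F, but {0, 3, 4} does.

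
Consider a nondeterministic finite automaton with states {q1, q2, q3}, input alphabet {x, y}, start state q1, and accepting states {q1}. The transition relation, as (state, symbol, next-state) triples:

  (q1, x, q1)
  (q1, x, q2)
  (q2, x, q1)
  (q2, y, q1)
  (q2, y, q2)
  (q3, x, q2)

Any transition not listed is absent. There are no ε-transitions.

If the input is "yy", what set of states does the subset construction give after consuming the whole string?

∅

Start in {q1}.
Read 'y': q1→∅; now ∅.
The set is empty and remains empty for the remaining 1 symbol.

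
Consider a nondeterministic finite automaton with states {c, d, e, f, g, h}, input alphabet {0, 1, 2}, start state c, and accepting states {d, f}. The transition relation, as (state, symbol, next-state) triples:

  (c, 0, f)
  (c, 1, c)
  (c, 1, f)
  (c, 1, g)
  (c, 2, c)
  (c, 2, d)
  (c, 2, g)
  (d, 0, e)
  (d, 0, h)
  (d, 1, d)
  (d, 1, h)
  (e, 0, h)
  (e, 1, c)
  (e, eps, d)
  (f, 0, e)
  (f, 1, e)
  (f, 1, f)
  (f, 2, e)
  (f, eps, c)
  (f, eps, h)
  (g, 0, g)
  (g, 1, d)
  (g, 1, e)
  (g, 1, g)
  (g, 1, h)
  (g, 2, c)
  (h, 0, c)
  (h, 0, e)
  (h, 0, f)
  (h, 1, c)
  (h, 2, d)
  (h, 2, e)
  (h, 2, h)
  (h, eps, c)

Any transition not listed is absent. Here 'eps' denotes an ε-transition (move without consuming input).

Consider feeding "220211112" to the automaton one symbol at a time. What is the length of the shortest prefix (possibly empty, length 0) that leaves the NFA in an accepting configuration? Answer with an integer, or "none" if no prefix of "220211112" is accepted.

1

Start in {c}.
Read '2': {c} → {c, d, g}.
None of the earlier sets intersect F, but {c, d, g} does.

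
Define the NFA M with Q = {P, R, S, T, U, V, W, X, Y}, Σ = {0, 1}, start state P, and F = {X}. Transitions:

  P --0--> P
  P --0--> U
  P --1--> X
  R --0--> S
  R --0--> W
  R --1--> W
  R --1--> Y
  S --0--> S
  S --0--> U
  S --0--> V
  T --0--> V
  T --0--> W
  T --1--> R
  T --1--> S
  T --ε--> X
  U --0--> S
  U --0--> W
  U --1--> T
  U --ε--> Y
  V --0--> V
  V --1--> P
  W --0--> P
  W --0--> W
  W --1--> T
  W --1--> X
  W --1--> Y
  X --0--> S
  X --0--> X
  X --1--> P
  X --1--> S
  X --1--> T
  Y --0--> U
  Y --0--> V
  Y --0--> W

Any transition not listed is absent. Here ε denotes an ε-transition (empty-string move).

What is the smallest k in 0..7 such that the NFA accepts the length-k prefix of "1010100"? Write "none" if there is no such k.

Start in {P}.
Read '1': P→{X}; now {X}.
None of the earlier sets intersect F, but {X} does.

1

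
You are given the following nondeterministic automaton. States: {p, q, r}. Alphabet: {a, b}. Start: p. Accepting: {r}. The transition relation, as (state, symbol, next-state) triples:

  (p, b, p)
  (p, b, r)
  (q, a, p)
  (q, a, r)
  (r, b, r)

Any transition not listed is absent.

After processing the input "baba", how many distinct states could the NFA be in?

Start in {p}.
Read 'b': p→{p, r}; now {p, r}.
Read 'a': p→∅, r→∅; now ∅.
The set is empty and remains empty for the remaining 2 symbols.
That set has 0 states.

0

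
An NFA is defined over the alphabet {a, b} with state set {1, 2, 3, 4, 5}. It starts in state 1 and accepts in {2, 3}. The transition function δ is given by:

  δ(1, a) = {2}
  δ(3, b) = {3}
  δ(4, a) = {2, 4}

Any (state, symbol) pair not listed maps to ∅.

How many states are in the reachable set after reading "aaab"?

Start in {1}.
Read 'a': {1} → {2}.
Read 'a': {2} → ∅.
The set is empty and remains empty for the remaining 2 symbols.
That set has 0 states.

0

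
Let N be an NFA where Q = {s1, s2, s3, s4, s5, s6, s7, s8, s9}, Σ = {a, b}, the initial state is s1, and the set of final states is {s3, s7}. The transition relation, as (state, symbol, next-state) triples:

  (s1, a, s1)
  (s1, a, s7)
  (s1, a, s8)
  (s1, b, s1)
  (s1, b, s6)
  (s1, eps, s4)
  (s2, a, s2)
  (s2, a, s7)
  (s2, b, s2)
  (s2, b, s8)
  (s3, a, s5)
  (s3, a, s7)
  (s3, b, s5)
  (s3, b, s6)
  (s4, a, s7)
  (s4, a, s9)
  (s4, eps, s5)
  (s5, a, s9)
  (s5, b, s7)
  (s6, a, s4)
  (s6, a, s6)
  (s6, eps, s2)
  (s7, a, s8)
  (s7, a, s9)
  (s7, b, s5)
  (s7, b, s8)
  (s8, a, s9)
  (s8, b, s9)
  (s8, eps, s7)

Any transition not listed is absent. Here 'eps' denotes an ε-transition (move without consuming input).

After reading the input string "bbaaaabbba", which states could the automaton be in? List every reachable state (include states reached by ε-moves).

Start: ε-closure({s1}) = {s1, s4, s5}.
Read 'b': s1→{s1, s6}, s4→∅, s5→{s7}; union {s1, s6, s7}; ε-closure = {s1, s2, s4, s5, s6, s7}.
Read 'b': s1→{s1, s6}, s2→{s2, s8}, s4→∅, s5→{s7}, s6→∅, s7→{s5, s8}; union {s1, s2, s5, s6, s7, s8}; ε-closure = {s1, s2, s4, s5, s6, s7, s8}.
Read 'a': s1→{s1, s7, s8}, s2→{s2, s7}, s4→{s7, s9}, s5→{s9}, s6→{s4, s6}, s7→{s8, s9}, s8→{s9}; union {s1, s2, s4, s6, s7, s8, s9}; ε-closure = {s1, s2, s4, s5, s6, s7, s8, s9}.
Read 'a': s1→{s1, s7, s8}, s2→{s2, s7}, s4→{s7, s9}, s5→{s9}, s6→{s4, s6}, s7→{s8, s9}, s8→{s9}, s9→∅; union {s1, s2, s4, s6, s7, s8, s9}; ε-closure = {s1, s2, s4, s5, s6, s7, s8, s9}.
Read 'a': s1→{s1, s7, s8}, s2→{s2, s7}, s4→{s7, s9}, s5→{s9}, s6→{s4, s6}, s7→{s8, s9}, s8→{s9}, s9→∅; union {s1, s2, s4, s6, s7, s8, s9}; ε-closure = {s1, s2, s4, s5, s6, s7, s8, s9}.
Read 'a': s1→{s1, s7, s8}, s2→{s2, s7}, s4→{s7, s9}, s5→{s9}, s6→{s4, s6}, s7→{s8, s9}, s8→{s9}, s9→∅; union {s1, s2, s4, s6, s7, s8, s9}; ε-closure = {s1, s2, s4, s5, s6, s7, s8, s9}.
Read 'b': s1→{s1, s6}, s2→{s2, s8}, s4→∅, s5→{s7}, s6→∅, s7→{s5, s8}, s8→{s9}, s9→∅; union {s1, s2, s5, s6, s7, s8, s9}; ε-closure = {s1, s2, s4, s5, s6, s7, s8, s9}.
Read 'b': s1→{s1, s6}, s2→{s2, s8}, s4→∅, s5→{s7}, s6→∅, s7→{s5, s8}, s8→{s9}, s9→∅; union {s1, s2, s5, s6, s7, s8, s9}; ε-closure = {s1, s2, s4, s5, s6, s7, s8, s9}.
Read 'b': s1→{s1, s6}, s2→{s2, s8}, s4→∅, s5→{s7}, s6→∅, s7→{s5, s8}, s8→{s9}, s9→∅; union {s1, s2, s5, s6, s7, s8, s9}; ε-closure = {s1, s2, s4, s5, s6, s7, s8, s9}.
Read 'a': s1→{s1, s7, s8}, s2→{s2, s7}, s4→{s7, s9}, s5→{s9}, s6→{s4, s6}, s7→{s8, s9}, s8→{s9}, s9→∅; union {s1, s2, s4, s6, s7, s8, s9}; ε-closure = {s1, s2, s4, s5, s6, s7, s8, s9}.

{s1, s2, s4, s5, s6, s7, s8, s9}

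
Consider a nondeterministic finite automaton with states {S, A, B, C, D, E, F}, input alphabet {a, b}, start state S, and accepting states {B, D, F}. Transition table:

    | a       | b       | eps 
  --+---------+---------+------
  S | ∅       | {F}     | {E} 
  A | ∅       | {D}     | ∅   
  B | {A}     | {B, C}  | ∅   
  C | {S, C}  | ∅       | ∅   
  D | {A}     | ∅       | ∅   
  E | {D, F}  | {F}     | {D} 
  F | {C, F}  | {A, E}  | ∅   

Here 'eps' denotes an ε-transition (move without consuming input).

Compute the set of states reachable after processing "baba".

Start: ε-closure({S}) = {S, D, E}.
Read 'b': S→{F}, D→∅, E→{F}; now {F}.
Read 'a': F→{C, F}; now {C, F}.
Read 'b': C→∅, F→{A, E}; union {A, E}; ε-closure = {A, D, E}.
Read 'a': A→∅, D→{A}, E→{D, F}; now {A, D, F}.

{A, D, F}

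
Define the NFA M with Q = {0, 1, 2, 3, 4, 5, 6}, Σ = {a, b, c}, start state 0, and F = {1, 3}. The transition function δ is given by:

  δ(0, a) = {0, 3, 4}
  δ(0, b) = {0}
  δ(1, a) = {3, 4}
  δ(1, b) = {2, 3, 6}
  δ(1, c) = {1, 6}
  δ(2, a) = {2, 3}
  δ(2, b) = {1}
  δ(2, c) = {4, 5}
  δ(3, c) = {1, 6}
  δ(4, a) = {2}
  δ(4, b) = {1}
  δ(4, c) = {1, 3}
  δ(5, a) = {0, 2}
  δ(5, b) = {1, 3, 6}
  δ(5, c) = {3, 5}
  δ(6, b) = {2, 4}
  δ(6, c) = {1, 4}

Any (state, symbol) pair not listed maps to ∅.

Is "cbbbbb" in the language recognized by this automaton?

No

Start in {0}.
Read 'c': 0→∅; now ∅.
The set is empty and remains empty for the remaining 5 symbols.
The final set ∅ contains no accepting state.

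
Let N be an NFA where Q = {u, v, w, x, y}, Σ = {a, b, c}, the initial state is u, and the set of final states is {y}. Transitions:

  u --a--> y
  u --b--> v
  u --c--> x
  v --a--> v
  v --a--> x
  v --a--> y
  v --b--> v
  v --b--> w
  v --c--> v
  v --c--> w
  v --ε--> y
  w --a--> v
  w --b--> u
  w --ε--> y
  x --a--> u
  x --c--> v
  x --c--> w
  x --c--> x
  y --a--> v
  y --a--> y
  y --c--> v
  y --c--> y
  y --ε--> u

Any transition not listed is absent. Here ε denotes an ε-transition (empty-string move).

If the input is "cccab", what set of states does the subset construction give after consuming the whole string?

Start in {u}.
Read 'c': {u} → {x}.
Read 'c': {x} → {u, v, w, x, y}.
Read 'c': {u, v, w, x, y} → {u, v, w, x, y}.
Read 'a': {u, v, w, x, y} → {u, v, x, y}.
Read 'b': {u, v, x, y} → {u, v, w, y}.

{u, v, w, y}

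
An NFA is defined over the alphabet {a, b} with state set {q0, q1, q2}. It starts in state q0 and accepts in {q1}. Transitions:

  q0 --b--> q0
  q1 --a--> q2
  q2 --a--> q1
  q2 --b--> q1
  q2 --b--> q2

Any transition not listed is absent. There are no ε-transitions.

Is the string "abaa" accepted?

No

Start in {q0}.
Read 'a': q0→∅; now ∅.
The set is empty and remains empty for the remaining 3 symbols.
The final set ∅ contains no accepting state.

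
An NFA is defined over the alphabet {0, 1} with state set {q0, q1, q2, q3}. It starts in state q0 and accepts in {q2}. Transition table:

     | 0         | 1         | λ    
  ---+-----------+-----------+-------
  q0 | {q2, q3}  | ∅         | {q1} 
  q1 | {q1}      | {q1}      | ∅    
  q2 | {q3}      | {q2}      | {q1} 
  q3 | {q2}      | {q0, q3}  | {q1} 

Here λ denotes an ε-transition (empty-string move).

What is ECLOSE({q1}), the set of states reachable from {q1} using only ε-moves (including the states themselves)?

Begin with {q1}.
No ε-moves leave this set, so the closure equals the set itself.

{q1}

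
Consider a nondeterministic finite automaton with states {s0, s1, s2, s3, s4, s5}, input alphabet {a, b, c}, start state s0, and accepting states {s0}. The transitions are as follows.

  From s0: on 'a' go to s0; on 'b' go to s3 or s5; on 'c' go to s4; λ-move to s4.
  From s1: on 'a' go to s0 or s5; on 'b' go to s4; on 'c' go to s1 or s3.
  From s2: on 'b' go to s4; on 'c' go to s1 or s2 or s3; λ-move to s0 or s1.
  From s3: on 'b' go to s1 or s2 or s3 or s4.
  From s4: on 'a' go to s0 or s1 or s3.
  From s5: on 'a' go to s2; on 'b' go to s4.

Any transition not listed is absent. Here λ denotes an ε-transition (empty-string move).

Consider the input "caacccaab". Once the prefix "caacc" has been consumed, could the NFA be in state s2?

No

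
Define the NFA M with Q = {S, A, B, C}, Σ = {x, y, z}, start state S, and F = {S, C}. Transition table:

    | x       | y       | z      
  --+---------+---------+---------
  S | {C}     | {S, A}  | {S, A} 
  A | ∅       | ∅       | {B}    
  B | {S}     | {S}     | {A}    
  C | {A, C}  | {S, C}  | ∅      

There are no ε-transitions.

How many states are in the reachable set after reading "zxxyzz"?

3

Start in {S}.
Read 'z': S→{S, A}; now {S, A}.
Read 'x': S→{C}, A→∅; now {C}.
Read 'x': C→{A, C}; now {A, C}.
Read 'y': A→∅, C→{S, C}; now {S, C}.
Read 'z': S→{S, A}, C→∅; now {S, A}.
Read 'z': S→{S, A}, A→{B}; now {S, A, B}.
That set has 3 states.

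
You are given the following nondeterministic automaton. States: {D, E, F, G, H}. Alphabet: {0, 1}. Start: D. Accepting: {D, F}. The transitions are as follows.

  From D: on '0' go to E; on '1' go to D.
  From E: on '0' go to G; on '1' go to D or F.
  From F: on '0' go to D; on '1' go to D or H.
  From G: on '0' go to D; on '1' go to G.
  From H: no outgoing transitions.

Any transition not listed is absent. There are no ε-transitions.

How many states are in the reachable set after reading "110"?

1

Start in {D}.
Read '1': {D} → {D}.
Read '1': {D} → {D}.
Read '0': {D} → {E}.
That set has 1 state.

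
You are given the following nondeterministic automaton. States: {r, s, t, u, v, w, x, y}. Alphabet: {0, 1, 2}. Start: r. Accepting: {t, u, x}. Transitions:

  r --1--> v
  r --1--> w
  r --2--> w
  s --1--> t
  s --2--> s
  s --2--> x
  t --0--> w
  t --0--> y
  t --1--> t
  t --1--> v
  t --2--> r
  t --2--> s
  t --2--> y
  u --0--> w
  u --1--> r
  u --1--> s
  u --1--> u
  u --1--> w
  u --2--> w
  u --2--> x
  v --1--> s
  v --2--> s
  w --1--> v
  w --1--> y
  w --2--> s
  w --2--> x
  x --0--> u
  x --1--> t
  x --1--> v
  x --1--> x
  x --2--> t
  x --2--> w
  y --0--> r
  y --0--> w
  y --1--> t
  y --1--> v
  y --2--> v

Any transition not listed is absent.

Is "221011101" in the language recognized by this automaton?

Start in {r}.
Read '2': {r} → {w}.
Read '2': {w} → {s, x}.
Read '1': {s, x} → {t, v, x}.
Read '0': {t, v, x} → {u, w, y}.
Read '1': {u, w, y} → {r, s, t, u, v, w, y}.
Read '1': {r, s, t, u, v, w, y} → {r, s, t, u, v, w, y}.
Read '1': {r, s, t, u, v, w, y} → {r, s, t, u, v, w, y}.
Read '0': {r, s, t, u, v, w, y} → {r, w, y}.
Read '1': {r, w, y} → {t, v, w, y}.
The final set {t, v, w, y} contains the accepting state t.

Yes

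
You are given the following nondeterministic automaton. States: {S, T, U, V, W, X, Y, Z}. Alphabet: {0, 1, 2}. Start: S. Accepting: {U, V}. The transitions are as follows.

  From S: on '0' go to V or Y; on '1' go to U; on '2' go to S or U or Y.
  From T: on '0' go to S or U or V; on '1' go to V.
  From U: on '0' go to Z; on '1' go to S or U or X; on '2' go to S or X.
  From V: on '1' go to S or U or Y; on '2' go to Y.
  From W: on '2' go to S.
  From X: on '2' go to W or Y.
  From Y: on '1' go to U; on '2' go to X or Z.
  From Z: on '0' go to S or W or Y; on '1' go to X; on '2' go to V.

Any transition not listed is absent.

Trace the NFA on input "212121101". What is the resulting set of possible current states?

{S, U, X, Y}

Start in {S}.
Read '2': S→{S, U, Y}; now {S, U, Y}.
Read '1': S→{U}, U→{S, U, X}, Y→{U}; now {S, U, X}.
Read '2': S→{S, U, Y}, U→{S, X}, X→{W, Y}; now {S, U, W, X, Y}.
Read '1': S→{U}, U→{S, U, X}, W→∅, X→∅, Y→{U}; now {S, U, X}.
Read '2': S→{S, U, Y}, U→{S, X}, X→{W, Y}; now {S, U, W, X, Y}.
Read '1': S→{U}, U→{S, U, X}, W→∅, X→∅, Y→{U}; now {S, U, X}.
Read '1': S→{U}, U→{S, U, X}, X→∅; now {S, U, X}.
Read '0': S→{V, Y}, U→{Z}, X→∅; now {V, Y, Z}.
Read '1': V→{S, U, Y}, Y→{U}, Z→{X}; now {S, U, X, Y}.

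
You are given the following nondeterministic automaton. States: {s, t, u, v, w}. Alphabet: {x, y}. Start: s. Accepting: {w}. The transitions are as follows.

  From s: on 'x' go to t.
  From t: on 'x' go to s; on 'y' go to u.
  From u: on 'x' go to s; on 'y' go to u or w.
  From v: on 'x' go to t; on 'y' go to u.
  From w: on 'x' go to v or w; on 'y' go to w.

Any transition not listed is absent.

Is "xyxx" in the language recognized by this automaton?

No

Start in {s}.
Read 'x': {s} → {t}.
Read 'y': {t} → {u}.
Read 'x': {u} → {s}.
Read 'x': {s} → {t}.
The final set {t} contains no accepting state.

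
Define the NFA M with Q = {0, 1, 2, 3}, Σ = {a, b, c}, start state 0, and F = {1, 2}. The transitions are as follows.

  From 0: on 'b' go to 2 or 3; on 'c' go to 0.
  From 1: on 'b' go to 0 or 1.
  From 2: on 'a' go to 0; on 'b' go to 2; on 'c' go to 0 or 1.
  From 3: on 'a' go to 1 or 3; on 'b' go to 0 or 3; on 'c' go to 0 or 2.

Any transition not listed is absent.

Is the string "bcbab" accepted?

Yes

Start in {0}.
Read 'b': 0→{2, 3}; now {2, 3}.
Read 'c': 2→{0, 1}, 3→{0, 2}; now {0, 1, 2}.
Read 'b': 0→{2, 3}, 1→{0, 1}, 2→{2}; now {0, 1, 2, 3}.
Read 'a': 0→∅, 1→∅, 2→{0}, 3→{1, 3}; now {0, 1, 3}.
Read 'b': 0→{2, 3}, 1→{0, 1}, 3→{0, 3}; now {0, 1, 2, 3}.
The final set {0, 1, 2, 3} contains the accepting states 1, 2.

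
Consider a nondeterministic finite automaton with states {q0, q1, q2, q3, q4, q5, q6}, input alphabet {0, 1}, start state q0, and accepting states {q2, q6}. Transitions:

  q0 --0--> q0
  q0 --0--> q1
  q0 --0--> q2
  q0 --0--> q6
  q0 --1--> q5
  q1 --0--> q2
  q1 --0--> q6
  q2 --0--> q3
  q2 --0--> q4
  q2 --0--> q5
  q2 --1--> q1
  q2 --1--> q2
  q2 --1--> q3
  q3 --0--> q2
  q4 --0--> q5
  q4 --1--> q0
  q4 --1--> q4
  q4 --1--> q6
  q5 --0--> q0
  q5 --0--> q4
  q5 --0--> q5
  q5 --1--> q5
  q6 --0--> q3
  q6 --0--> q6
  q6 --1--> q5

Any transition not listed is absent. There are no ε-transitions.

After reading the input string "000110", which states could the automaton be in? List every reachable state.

{q0, q1, q2, q3, q4, q5, q6}

Start in {q0}.
Read '0': {q0} → {q0, q1, q2, q6}.
Read '0': {q0, q1, q2, q6} → {q0, q1, q2, q3, q4, q5, q6}.
Read '0': {q0, q1, q2, q3, q4, q5, q6} → {q0, q1, q2, q3, q4, q5, q6}.
Read '1': {q0, q1, q2, q3, q4, q5, q6} → {q0, q1, q2, q3, q4, q5, q6}.
Read '1': {q0, q1, q2, q3, q4, q5, q6} → {q0, q1, q2, q3, q4, q5, q6}.
Read '0': {q0, q1, q2, q3, q4, q5, q6} → {q0, q1, q2, q3, q4, q5, q6}.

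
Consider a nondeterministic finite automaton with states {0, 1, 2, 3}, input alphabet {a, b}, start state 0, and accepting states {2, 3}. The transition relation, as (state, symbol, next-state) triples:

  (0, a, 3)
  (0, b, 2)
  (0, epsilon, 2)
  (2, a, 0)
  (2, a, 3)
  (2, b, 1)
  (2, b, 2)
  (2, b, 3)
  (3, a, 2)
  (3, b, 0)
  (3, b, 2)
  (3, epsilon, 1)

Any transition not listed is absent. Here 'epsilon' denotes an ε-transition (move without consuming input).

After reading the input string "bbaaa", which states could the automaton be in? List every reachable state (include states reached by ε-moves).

{0, 1, 2, 3}

Start: ε-closure({0}) = {0, 2}.
Read 'b': {0, 2} → {1, 2, 3}.
Read 'b': {1, 2, 3} → {0, 1, 2, 3}.
Read 'a': {0, 1, 2, 3} → {0, 1, 2, 3}.
Read 'a': {0, 1, 2, 3} → {0, 1, 2, 3}.
Read 'a': {0, 1, 2, 3} → {0, 1, 2, 3}.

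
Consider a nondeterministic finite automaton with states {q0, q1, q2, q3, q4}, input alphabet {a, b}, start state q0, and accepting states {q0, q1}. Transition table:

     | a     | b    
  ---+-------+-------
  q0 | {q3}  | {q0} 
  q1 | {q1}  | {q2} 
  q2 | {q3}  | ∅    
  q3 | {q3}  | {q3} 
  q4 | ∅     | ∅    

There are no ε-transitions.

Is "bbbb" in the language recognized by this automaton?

Start in {q0}.
Read 'b': q0→{q0}; now {q0}.
Read 'b': q0→{q0}; now {q0}.
Read 'b': q0→{q0}; now {q0}.
Read 'b': q0→{q0}; now {q0}.
The final set {q0} contains the accepting state q0.

Yes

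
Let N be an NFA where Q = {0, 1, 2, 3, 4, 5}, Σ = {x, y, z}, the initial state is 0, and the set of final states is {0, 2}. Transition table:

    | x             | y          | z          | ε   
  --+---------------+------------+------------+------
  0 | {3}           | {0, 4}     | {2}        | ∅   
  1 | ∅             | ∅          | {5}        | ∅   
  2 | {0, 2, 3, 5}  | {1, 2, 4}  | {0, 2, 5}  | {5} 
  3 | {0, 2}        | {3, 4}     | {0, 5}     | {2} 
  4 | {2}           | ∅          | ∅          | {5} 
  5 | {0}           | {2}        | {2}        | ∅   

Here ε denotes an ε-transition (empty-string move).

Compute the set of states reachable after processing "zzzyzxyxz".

{0, 2, 5}

Start in {0}.
Read 'z': {0} → {2, 5}.
Read 'z': {2, 5} → {0, 2, 5}.
Read 'z': {0, 2, 5} → {0, 2, 5}.
Read 'y': {0, 2, 5} → {0, 1, 2, 4, 5}.
Read 'z': {0, 1, 2, 4, 5} → {0, 2, 5}.
Read 'x': {0, 2, 5} → {0, 2, 3, 5}.
Read 'y': {0, 2, 3, 5} → {0, 1, 2, 3, 4, 5}.
Read 'x': {0, 1, 2, 3, 4, 5} → {0, 2, 3, 5}.
Read 'z': {0, 2, 3, 5} → {0, 2, 5}.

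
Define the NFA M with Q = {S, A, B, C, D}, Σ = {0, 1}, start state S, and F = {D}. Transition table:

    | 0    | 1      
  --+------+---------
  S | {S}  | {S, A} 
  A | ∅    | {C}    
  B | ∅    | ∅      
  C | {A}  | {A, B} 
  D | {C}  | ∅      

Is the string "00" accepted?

No

Start in {S}.
Read '0': {S} → {S}.
Read '0': {S} → {S}.
The final set {S} contains no accepting state.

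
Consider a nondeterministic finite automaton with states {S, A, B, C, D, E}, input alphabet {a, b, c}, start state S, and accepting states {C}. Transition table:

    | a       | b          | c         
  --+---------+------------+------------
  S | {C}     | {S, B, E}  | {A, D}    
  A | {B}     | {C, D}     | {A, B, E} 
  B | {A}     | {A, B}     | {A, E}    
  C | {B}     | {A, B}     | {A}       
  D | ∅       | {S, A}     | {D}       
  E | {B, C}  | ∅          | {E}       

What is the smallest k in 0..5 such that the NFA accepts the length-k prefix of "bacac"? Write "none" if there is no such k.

2

Start in {S}.
Read 'b': S→{S, B, E}; now {S, B, E}.
Read 'a': S→{C}, B→{A}, E→{B, C}; now {A, B, C}.
None of the earlier sets intersect F, but {A, B, C} does.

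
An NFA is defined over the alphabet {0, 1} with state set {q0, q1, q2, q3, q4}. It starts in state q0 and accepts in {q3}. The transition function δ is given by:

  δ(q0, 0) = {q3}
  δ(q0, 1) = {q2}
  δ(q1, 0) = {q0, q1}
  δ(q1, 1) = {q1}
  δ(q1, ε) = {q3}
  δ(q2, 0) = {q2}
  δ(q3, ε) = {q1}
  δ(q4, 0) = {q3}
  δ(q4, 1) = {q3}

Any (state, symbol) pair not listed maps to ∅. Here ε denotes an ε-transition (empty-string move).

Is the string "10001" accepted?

No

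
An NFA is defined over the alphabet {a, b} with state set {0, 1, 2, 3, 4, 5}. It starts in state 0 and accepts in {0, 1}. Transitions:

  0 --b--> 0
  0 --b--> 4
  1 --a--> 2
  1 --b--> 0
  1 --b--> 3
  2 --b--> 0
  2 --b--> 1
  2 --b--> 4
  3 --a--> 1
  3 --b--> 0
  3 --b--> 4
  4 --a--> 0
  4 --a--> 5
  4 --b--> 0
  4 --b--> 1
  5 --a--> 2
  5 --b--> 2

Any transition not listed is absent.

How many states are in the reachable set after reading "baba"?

Start in {0}.
Read 'b': 0→{0, 4}; now {0, 4}.
Read 'a': 0→∅, 4→{0, 5}; now {0, 5}.
Read 'b': 0→{0, 4}, 5→{2}; now {0, 2, 4}.
Read 'a': 0→∅, 2→∅, 4→{0, 5}; now {0, 5}.
That set has 2 states.

2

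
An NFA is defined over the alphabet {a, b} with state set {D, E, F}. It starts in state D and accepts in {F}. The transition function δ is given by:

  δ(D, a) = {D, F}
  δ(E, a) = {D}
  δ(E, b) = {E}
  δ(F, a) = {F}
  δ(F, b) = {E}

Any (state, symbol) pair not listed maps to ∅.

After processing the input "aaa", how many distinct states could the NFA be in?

2

Start in {D}.
Read 'a': {D} → {D, F}.
Read 'a': {D, F} → {D, F}.
Read 'a': {D, F} → {D, F}.
That set has 2 states.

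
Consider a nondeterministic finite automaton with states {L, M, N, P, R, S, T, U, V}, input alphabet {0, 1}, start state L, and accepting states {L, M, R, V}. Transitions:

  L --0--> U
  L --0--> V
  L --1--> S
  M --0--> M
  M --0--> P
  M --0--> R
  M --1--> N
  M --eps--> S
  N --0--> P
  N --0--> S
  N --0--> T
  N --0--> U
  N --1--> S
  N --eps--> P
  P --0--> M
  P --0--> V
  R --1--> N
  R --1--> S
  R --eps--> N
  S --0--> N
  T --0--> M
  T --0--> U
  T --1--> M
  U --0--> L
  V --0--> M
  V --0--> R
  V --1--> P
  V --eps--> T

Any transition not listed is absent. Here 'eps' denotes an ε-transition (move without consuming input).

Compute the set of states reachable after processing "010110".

{M, N, P, S, T, U, V}

Start in {L}.
Read '0': L→{U, V}; union {U, V}; ε-closure = {T, U, V}.
Read '1': T→{M}, U→∅, V→{P}; union {M, P}; ε-closure = {M, P, S}.
Read '0': M→{M, P, R}, P→{M, V}, S→{N}; union {M, N, P, R, V}; ε-closure = {M, N, P, R, S, T, V}.
Read '1': M→{N}, N→{S}, P→∅, R→{N, S}, S→∅, T→{M}, V→{P}; now {M, N, P, S}.
Read '1': M→{N}, N→{S}, P→∅, S→∅; union {N, S}; ε-closure = {N, P, S}.
Read '0': N→{P, S, T, U}, P→{M, V}, S→{N}; now {M, N, P, S, T, U, V}.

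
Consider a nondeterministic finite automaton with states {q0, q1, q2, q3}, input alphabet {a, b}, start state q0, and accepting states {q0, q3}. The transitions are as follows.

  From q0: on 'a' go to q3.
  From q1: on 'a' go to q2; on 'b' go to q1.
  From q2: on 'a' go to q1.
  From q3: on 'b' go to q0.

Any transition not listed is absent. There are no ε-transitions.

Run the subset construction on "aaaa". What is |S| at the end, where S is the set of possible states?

0

Start in {q0}.
Read 'a': {q0} → {q3}.
Read 'a': {q3} → ∅.
The set is empty and remains empty for the remaining 2 symbols.
That set has 0 states.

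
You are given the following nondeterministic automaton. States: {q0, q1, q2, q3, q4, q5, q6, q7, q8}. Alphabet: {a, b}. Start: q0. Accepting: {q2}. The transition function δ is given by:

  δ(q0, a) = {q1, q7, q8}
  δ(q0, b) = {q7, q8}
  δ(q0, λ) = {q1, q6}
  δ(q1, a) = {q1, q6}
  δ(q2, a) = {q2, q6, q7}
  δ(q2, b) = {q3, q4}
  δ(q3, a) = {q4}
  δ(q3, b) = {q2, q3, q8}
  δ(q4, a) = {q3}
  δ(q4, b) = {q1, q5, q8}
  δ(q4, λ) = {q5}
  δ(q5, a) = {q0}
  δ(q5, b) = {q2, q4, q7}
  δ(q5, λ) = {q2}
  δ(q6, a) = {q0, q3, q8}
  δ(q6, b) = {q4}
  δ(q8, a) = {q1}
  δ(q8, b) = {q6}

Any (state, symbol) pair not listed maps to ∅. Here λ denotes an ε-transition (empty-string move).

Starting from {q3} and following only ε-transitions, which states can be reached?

{q3}

Begin with {q3}.
No ε-moves leave this set, so the closure equals the set itself.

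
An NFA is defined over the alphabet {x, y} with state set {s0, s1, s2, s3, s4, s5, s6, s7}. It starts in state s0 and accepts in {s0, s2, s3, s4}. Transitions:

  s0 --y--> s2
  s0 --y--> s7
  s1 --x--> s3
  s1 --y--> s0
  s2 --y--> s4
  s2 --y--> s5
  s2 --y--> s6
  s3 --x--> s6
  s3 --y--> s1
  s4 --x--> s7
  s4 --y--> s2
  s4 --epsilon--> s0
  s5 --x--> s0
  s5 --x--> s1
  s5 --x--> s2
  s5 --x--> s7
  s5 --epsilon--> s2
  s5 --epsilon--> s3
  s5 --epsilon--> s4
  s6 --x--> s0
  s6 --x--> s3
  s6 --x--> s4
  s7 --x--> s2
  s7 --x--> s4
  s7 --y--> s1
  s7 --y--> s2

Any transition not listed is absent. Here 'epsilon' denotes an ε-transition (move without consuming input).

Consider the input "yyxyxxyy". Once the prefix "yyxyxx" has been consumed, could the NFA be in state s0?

Start in {s0}.
Read 'y': {s0} → {s2, s7}.
Read 'y': {s2, s7} → {s0, s1, s2, s3, s4, s5, s6}.
Read 'x': {s0, s1, s2, s3, s4, s5, s6} → {s0, s1, s2, s3, s4, s6, s7}.
Read 'y': {s0, s1, s2, s3, s4, s6, s7} → {s0, s1, s2, s3, s4, s5, s6, s7}.
Read 'x': {s0, s1, s2, s3, s4, s5, s6, s7} → {s0, s1, s2, s3, s4, s6, s7}.
Read 'x': {s0, s1, s2, s3, s4, s6, s7} → {s0, s2, s3, s4, s6, s7}.
State s0 is in {s0, s2, s3, s4, s6, s7}.

Yes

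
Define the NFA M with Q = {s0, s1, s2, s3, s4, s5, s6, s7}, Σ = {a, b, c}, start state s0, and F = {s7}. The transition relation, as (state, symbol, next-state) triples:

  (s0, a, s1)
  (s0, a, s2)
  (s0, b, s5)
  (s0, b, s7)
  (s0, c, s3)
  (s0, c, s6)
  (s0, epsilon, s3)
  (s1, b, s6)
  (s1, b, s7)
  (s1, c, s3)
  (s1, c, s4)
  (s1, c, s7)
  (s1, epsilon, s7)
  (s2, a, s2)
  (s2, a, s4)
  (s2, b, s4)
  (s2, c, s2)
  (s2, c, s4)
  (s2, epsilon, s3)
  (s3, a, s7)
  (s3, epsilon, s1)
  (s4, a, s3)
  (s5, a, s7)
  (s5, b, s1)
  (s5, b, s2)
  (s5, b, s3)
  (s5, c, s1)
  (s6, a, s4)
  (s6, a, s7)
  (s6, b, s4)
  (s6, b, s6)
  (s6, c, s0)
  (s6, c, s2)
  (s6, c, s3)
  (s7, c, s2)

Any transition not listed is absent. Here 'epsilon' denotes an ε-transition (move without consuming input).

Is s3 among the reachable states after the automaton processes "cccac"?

Start: ε-closure({s0}) = {s0, s1, s3, s7}.
Read 'c': {s0, s1, s3, s7} → {s1, s2, s3, s4, s6, s7}.
Read 'c': {s1, s2, s3, s4, s6, s7} → {s0, s1, s2, s3, s4, s7}.
Read 'c': {s0, s1, s2, s3, s4, s7} → {s1, s2, s3, s4, s6, s7}.
Read 'a': {s1, s2, s3, s4, s6, s7} → {s1, s2, s3, s4, s7}.
Read 'c': {s1, s2, s3, s4, s7} → {s1, s2, s3, s4, s7}.
State s3 is in {s1, s2, s3, s4, s7}.

Yes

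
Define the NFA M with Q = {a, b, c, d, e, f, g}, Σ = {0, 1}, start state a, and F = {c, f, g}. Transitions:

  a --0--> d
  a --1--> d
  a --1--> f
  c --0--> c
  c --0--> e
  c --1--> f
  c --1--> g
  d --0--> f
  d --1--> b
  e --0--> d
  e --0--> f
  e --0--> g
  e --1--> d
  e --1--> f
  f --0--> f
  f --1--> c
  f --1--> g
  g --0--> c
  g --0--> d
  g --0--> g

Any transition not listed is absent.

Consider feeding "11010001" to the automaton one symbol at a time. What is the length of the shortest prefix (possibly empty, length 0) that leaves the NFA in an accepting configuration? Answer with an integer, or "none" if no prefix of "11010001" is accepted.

1

Start in {a}.
Read '1': a→{d, f}; now {d, f}.
None of the earlier sets intersect F, but {d, f} does.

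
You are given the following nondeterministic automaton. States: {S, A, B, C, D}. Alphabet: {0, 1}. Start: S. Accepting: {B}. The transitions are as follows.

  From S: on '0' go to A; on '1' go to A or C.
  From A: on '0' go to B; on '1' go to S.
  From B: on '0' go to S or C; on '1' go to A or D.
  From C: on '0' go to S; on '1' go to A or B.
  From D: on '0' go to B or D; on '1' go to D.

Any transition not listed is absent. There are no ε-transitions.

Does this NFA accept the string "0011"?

No

Start in {S}.
Read '0': {S} → {A}.
Read '0': {A} → {B}.
Read '1': {B} → {A, D}.
Read '1': {A, D} → {S, D}.
The final set {S, D} contains no accepting state.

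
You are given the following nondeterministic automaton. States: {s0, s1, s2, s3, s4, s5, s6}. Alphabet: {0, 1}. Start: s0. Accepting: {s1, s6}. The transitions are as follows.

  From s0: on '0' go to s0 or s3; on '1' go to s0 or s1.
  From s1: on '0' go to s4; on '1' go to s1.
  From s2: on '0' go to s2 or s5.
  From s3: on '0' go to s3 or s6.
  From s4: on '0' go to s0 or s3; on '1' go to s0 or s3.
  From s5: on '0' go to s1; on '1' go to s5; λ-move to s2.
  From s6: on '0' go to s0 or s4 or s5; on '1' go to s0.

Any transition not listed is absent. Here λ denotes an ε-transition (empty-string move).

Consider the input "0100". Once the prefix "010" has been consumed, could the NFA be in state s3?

Start in {s0}.
Read '0': {s0} → {s0, s3}.
Read '1': {s0, s3} → {s0, s1}.
Read '0': {s0, s1} → {s0, s3, s4}.
State s3 is in {s0, s3, s4}.

Yes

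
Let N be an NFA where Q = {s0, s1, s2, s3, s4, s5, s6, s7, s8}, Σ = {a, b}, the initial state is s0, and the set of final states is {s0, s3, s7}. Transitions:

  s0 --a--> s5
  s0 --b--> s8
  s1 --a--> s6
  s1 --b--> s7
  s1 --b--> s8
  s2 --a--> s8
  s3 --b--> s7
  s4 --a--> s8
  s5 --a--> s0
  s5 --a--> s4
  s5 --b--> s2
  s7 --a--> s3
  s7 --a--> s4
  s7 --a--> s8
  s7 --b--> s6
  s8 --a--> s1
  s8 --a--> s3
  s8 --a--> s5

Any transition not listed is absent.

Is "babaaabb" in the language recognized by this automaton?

No

Start in {s0}.
Read 'b': {s0} → {s8}.
Read 'a': {s8} → {s1, s3, s5}.
Read 'b': {s1, s3, s5} → {s2, s7, s8}.
Read 'a': {s2, s7, s8} → {s1, s3, s4, s5, s8}.
Read 'a': {s1, s3, s4, s5, s8} → {s0, s1, s3, s4, s5, s6, s8}.
Read 'a': {s0, s1, s3, s4, s5, s6, s8} → {s0, s1, s3, s4, s5, s6, s8}.
Read 'b': {s0, s1, s3, s4, s5, s6, s8} → {s2, s7, s8}.
Read 'b': {s2, s7, s8} → {s6}.
The final set {s6} contains no accepting state.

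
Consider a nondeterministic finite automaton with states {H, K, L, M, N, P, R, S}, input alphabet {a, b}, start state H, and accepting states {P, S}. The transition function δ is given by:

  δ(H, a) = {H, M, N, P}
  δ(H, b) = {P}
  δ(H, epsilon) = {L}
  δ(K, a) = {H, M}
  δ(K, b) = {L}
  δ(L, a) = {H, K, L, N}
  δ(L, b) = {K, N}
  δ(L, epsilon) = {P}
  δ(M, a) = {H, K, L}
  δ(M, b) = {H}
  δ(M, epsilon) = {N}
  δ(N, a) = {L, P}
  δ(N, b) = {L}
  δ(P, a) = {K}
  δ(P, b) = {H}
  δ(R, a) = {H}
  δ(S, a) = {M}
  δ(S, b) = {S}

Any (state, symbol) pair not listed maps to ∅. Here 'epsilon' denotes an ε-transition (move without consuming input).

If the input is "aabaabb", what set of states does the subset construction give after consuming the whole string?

Start: ε-closure({H}) = {H, L, P}.
Read 'a': {H, L, P} → {H, K, L, M, N, P}.
Read 'a': {H, K, L, M, N, P} → {H, K, L, M, N, P}.
Read 'b': {H, K, L, M, N, P} → {H, K, L, N, P}.
Read 'a': {H, K, L, N, P} → {H, K, L, M, N, P}.
Read 'a': {H, K, L, M, N, P} → {H, K, L, M, N, P}.
Read 'b': {H, K, L, M, N, P} → {H, K, L, N, P}.
Read 'b': {H, K, L, N, P} → {H, K, L, N, P}.

{H, K, L, N, P}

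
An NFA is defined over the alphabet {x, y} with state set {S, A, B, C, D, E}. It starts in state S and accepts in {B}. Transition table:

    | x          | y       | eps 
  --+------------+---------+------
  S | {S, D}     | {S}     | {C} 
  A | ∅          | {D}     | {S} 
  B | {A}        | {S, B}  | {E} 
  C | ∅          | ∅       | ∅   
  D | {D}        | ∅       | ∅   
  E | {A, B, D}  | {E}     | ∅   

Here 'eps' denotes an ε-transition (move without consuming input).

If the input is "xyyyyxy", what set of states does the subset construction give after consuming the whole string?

{S, C}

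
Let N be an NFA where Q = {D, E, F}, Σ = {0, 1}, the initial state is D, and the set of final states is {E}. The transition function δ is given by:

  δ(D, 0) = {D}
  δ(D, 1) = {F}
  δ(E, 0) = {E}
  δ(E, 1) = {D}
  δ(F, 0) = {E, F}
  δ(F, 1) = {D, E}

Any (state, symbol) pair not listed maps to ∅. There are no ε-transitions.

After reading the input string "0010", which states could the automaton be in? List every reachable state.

{E, F}

Start in {D}.
Read '0': D→{D}; now {D}.
Read '0': D→{D}; now {D}.
Read '1': D→{F}; now {F}.
Read '0': F→{E, F}; now {E, F}.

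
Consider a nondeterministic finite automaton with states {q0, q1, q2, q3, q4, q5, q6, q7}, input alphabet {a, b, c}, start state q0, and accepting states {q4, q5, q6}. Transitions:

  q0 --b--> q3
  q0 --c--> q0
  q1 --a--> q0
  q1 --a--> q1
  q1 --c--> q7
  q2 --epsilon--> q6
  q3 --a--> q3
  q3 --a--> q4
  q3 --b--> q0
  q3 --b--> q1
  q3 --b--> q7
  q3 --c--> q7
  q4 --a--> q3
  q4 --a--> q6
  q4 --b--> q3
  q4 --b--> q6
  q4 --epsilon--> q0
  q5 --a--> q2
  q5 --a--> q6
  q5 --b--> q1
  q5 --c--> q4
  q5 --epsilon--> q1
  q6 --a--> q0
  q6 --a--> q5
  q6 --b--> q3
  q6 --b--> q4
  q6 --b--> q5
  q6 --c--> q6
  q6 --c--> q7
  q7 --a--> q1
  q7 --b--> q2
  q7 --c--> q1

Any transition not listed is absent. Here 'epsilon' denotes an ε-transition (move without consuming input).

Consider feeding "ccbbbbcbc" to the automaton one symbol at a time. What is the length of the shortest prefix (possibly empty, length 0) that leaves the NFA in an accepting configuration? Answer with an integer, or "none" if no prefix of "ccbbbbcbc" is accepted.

Start in {q0}.
Read 'c': q0→{q0}; now {q0}.
Read 'c': q0→{q0}; now {q0}.
Read 'b': q0→{q3}; now {q3}.
Read 'b': q3→{q0, q1, q7}; now {q0, q1, q7}.
Read 'b': q0→{q3}, q1→∅, q7→{q2}; union {q2, q3}; ε-closure = {q2, q3, q6}.
None of the earlier sets intersect F, but {q2, q3, q6} does.

5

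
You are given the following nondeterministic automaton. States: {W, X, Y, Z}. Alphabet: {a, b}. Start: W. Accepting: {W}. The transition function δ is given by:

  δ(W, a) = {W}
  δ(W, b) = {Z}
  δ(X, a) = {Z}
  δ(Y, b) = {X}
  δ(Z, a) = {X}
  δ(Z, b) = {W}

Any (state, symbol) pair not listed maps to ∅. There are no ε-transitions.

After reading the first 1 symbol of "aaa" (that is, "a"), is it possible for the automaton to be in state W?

Yes

Start in {W}.
Read 'a': W→{W}; now {W}.
State W is in {W}.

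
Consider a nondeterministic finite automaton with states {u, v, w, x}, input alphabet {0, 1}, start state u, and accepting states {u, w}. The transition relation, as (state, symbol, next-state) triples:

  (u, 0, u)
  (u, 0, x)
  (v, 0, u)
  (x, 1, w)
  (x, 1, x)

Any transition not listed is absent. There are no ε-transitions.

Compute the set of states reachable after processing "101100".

Start in {u}.
Read '1': {u} → ∅.
The set is empty and remains empty for the remaining 5 symbols.

∅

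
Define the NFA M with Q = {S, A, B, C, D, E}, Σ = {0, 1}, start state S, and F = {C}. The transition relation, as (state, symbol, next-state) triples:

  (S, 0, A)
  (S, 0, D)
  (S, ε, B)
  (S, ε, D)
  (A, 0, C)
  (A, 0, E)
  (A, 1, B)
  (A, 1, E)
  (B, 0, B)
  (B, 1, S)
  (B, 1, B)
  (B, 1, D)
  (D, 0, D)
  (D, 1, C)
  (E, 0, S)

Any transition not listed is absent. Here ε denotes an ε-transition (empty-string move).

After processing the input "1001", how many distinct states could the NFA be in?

Start: ε-closure({S}) = {S, B, D}.
Read '1': {S, B, D} → {S, B, C, D}.
Read '0': {S, B, C, D} → {A, B, D}.
Read '0': {A, B, D} → {B, C, D, E}.
Read '1': {B, C, D, E} → {S, B, C, D}.
That set has 4 states.

4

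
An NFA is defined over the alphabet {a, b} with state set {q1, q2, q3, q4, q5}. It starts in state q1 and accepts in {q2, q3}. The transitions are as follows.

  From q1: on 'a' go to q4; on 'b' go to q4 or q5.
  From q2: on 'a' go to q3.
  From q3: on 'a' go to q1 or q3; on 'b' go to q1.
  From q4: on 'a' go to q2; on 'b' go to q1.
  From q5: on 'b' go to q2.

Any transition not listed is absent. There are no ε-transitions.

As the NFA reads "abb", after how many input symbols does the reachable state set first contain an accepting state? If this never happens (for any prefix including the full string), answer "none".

none

Start in {q1}.
Read 'a': q1→{q4}; now {q4}.
Read 'b': q4→{q1}; now {q1}.
Read 'b': q1→{q4, q5}; now {q4, q5}.
No reachable set along the way intersects F.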